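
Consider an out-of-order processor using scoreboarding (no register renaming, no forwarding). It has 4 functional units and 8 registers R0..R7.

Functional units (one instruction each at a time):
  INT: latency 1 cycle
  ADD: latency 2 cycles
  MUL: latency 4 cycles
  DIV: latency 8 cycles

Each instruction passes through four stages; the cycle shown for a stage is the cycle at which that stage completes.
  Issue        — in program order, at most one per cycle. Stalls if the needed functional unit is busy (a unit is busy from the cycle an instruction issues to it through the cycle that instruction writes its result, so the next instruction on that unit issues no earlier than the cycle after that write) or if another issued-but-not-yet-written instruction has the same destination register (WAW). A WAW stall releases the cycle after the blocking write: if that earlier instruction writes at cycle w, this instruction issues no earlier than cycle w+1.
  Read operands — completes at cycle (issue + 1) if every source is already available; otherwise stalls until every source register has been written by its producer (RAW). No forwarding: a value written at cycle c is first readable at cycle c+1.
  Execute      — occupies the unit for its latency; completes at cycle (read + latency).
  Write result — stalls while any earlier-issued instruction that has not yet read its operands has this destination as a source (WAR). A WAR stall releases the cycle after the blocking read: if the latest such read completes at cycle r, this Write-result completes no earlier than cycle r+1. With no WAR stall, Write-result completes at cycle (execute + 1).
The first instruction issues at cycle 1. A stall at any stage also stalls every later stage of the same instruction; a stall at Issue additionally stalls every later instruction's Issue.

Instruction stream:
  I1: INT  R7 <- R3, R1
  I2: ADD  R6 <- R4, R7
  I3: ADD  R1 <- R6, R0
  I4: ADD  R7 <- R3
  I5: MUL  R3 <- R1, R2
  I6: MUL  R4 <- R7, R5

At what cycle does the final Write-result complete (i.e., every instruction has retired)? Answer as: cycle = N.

cycle = 28

c1: I1 dispatched to INT
c2: I1 operands ready · I2 dispatched to ADD
c3: I1 complete
c4: R7←I1
c5: I2 operands ready
c7: I2 complete
c8: R6←I2
c9: I3 dispatched to ADD
c10: I3 operands ready
c12: I3 complete
c13: R1←I3
c14: I4 dispatched to ADD
c15: I4 operands ready · I5 dispatched to MUL
c16: I5 operands ready
c17: I4 complete
c18: R7←I4
c20: I5 complete
c21: R3←I5
c22: I6 dispatched to MUL
c23: I6 operands ready
c27: I6 complete
c28: R4←I6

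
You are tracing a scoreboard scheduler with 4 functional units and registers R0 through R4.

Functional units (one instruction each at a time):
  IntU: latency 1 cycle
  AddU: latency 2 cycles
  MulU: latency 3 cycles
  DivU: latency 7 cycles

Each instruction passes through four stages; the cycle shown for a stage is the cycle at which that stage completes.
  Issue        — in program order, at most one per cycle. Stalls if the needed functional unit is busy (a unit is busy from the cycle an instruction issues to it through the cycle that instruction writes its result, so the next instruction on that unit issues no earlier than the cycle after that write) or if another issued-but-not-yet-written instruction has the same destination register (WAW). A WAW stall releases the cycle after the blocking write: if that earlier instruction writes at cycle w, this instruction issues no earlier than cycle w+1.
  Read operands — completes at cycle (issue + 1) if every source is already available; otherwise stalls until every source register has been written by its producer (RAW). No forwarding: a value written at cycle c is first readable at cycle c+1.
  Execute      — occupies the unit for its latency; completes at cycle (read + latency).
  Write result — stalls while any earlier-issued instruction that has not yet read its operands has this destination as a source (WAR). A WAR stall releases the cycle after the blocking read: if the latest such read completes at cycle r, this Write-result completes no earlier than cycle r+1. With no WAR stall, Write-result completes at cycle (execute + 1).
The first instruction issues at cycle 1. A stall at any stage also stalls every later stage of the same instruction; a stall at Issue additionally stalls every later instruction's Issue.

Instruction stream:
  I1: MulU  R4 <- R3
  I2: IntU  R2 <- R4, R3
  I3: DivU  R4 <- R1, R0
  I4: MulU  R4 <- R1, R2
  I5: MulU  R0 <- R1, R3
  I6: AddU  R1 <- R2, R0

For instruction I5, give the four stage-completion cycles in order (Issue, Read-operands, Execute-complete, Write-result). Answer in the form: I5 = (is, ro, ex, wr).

I1 -> (1, 2, 5, 6)
I2 -> (2, 7, 8, 9)  // RAW R4: wait I1 write@6
I3 -> (7, 8, 15, 16)  // WAW R4: wait I1 write@6
I4 -> (17, 18, 21, 22)  // WAW R4: wait I3 write@16
I5 -> (23, 24, 27, 28)  // struct: MulU busy until I4 writes@22
I6 -> (24, 29, 31, 32)  // RAW R0: wait I5 write@28

I5 = (23, 24, 27, 28)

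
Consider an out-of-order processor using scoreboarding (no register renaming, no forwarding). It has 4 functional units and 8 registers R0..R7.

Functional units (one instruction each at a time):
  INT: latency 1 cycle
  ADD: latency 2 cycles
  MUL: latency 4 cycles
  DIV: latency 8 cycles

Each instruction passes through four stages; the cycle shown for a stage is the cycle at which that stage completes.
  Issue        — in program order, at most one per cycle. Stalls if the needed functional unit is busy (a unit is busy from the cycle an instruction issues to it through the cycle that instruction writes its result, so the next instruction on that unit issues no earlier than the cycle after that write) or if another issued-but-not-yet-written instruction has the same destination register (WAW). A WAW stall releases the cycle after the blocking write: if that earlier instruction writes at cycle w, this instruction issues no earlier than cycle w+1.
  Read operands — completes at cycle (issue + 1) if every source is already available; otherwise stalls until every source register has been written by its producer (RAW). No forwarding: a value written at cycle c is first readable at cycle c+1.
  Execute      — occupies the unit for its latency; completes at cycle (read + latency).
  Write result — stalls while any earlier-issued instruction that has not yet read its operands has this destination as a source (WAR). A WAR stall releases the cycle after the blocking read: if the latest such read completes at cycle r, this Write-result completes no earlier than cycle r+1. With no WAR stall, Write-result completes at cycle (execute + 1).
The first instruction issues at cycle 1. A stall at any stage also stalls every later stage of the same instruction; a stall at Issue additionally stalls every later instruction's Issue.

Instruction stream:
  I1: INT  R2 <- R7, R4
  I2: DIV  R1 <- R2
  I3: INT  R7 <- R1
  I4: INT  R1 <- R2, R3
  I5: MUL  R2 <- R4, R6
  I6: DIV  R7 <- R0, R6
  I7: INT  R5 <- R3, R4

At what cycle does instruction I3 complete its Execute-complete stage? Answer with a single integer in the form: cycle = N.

cycle = 16

  I1 | 1 | 2 | 3 | 4
  I2 | 2 | 5 | 13 | 14   RAW R2: wait I1 write@4
  I3 | 5 | 15 | 16 | 17   struct: INT busy until I1 writes@4 · RAW R1: wait I2 write@14
  I4 | 18 | 19 | 20 | 21   struct: INT busy until I3 writes@17
  I5 | 19 | 20 | 24 | 25
  I6 | 20 | 21 | 29 | 30
  I7 | 22 | 23 | 24 | 25   struct: INT busy until I4 writes@21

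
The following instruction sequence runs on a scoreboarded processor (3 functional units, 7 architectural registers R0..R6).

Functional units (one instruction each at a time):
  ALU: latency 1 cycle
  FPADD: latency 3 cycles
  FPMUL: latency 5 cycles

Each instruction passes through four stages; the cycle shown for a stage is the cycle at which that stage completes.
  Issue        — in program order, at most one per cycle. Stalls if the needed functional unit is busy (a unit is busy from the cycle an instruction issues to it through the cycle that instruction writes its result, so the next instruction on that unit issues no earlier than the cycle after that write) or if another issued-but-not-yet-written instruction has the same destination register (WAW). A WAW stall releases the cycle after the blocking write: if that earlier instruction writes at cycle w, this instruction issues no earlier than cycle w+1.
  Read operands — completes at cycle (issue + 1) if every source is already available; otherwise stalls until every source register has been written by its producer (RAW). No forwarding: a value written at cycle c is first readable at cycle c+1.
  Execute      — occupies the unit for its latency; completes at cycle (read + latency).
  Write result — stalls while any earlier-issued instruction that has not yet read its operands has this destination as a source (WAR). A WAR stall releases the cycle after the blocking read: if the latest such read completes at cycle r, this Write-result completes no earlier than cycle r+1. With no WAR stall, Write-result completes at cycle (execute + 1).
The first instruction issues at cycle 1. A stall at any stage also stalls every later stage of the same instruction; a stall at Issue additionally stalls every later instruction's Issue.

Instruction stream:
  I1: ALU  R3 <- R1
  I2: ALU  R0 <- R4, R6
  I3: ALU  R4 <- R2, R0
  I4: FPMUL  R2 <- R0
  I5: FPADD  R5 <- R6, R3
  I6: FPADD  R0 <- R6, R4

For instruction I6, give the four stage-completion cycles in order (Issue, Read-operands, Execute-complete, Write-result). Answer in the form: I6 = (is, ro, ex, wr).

I6 = (17, 18, 21, 22)

t=1  I1 issues→ALU
t=2  I1 reads
t=3  I1 exec-done
t=4  I1 writes R3
t=5  I2 issues→ALU
t=6  I2 reads
t=7  I2 exec-done
t=8  I2 writes R0
t=9  I3 issues→ALU
t=10  I3 reads, I4 issues→FPMUL
t=11  I3 exec-done, I4 reads, I5 issues→FPADD
t=12  I3 writes R4, I5 reads
t=15  I5 exec-done
t=16  I4 exec-done, I5 writes R5
t=17  I4 writes R2, I6 issues→FPADD
t=18  I6 reads
t=21  I6 exec-done
t=22  I6 writes R0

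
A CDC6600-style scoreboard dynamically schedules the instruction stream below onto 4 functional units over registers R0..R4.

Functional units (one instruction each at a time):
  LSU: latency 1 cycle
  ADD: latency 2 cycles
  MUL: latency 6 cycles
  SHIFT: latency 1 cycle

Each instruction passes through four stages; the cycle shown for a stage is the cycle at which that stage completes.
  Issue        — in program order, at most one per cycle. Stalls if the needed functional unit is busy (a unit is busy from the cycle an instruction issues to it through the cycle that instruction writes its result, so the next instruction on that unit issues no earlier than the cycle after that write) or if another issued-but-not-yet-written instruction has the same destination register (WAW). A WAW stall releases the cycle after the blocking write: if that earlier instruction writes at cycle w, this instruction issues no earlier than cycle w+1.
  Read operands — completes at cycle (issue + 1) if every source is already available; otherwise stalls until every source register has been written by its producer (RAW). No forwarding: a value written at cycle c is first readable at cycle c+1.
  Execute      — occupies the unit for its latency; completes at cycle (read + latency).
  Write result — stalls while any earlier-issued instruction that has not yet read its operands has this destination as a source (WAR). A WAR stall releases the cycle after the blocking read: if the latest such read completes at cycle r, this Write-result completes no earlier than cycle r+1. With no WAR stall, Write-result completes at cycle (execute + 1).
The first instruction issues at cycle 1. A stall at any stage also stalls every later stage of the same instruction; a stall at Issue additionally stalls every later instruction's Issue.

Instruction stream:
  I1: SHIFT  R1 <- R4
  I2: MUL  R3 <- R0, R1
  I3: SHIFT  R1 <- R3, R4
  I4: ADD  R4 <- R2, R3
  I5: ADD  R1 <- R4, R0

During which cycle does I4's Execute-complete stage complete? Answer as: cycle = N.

[1] I1→SHIFT
[2] I1 RO; I2→MUL
[3] I1 EX
[4] I1 WR R1
[5] I2 RO; I3→SHIFT
[6] I4→ADD
[11] I2 EX
[12] I2 WR R3
[13] I3 RO; I4 RO
[14] I3 EX
[15] I3 WR R1; I4 EX
[16] I4 WR R4
[17] I5→ADD
[18] I5 RO
[20] I5 EX
[21] I5 WR R1

cycle = 15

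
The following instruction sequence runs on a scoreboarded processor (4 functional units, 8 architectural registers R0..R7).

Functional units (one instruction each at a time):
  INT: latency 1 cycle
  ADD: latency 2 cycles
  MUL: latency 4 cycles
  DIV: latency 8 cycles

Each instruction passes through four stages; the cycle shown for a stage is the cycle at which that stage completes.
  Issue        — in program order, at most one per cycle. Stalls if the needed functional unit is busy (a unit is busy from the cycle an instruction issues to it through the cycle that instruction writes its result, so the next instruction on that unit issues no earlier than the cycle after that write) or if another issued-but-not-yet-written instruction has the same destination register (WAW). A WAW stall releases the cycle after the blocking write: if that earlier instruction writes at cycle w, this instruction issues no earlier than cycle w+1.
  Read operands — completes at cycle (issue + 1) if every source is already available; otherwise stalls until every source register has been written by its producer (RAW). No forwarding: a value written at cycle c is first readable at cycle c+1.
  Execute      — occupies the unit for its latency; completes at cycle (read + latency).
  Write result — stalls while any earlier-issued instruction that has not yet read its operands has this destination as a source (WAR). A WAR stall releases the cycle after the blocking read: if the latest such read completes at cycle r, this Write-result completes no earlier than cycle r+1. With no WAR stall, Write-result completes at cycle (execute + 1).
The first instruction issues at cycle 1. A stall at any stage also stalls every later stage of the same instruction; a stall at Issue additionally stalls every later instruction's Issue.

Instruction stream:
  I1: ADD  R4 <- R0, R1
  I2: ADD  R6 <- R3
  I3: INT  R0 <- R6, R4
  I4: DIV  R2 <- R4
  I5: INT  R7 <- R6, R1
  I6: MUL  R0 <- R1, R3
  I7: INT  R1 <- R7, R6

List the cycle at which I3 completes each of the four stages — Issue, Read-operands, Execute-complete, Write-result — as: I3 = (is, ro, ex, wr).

1) issue 1, read 2, done 4, write 5
2) issue 6, read 7, done 9, write 10  <struct: ADD busy until I1 writes@5>
3) issue 7, read 11, done 12, write 13  <RAW R6: wait I2 write@10>
4) issue 8, read 9, done 17, write 18
5) issue 14, read 15, done 16, write 17  <struct: INT busy until I3 writes@13>
6) issue 15, read 16, done 20, write 21
7) issue 18, read 19, done 20, write 21  <struct: INT busy until I5 writes@17>

I3 = (7, 11, 12, 13)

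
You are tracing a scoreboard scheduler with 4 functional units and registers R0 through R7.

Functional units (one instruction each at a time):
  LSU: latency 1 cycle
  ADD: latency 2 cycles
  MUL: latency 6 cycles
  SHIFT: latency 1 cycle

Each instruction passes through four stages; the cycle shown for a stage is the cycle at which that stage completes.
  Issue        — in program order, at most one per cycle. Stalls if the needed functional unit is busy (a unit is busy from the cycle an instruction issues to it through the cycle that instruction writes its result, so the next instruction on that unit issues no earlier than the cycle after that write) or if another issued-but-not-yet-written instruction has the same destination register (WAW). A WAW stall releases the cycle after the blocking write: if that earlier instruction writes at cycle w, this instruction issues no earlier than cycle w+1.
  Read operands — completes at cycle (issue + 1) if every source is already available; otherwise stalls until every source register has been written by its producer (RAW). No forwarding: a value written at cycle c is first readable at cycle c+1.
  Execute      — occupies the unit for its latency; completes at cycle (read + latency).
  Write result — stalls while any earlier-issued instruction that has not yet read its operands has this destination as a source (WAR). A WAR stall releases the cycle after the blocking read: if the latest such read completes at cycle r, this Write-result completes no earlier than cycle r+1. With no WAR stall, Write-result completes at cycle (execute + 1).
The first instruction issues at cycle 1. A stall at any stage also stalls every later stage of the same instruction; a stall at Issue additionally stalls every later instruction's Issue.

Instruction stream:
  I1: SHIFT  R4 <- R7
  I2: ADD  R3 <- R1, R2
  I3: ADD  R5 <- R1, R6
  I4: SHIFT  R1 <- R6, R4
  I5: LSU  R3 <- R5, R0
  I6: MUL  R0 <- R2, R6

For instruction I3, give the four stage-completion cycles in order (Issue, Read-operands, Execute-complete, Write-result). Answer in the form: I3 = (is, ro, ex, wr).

I1: IS=1 RO=2 EX=3 WR=4
I2: IS=2 RO=3 EX=5 WR=6
I3: IS=7 RO=8 EX=10 WR=11  [struct: ADD busy until I2 writes@6]
I4: IS=8 RO=9 EX=10 WR=11
I5: IS=9 RO=12 EX=13 WR=14  [RAW R5: wait I3 write@11]
I6: IS=10 RO=11 EX=17 WR=18

I3 = (7, 8, 10, 11)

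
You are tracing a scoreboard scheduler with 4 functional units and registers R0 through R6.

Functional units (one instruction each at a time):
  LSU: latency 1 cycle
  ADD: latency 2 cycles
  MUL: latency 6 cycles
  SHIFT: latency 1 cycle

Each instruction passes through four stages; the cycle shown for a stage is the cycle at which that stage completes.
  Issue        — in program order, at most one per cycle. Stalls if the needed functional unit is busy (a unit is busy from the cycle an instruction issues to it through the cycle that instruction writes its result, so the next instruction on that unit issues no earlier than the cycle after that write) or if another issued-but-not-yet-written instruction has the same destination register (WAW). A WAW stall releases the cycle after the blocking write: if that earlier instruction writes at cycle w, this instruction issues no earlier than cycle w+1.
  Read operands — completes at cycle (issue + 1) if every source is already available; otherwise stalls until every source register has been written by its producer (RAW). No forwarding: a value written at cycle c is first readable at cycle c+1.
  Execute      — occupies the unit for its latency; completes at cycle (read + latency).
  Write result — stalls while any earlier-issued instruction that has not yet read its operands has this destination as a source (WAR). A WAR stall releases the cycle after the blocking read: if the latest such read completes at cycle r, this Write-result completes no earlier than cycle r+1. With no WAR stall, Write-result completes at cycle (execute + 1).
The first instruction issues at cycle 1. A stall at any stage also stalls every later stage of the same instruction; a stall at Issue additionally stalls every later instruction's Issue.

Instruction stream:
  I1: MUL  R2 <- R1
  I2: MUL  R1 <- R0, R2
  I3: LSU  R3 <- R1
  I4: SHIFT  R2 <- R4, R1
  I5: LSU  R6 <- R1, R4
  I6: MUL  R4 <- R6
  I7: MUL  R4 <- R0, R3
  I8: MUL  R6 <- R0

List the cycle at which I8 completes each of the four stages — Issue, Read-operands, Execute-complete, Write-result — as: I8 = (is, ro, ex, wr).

I8 = (43, 44, 50, 51)

I1 -> (1, 2, 8, 9)
I2 -> (10, 11, 17, 18)  // struct: MUL busy until I1 writes@9
I3 -> (11, 19, 20, 21)  // RAW R1: wait I2 write@18
I4 -> (12, 19, 20, 21)  // RAW R1: wait I2 write@18
I5 -> (22, 23, 24, 25)  // struct: LSU busy until I3 writes@21
I6 -> (23, 26, 32, 33)  // RAW R6: wait I5 write@25
I7 -> (34, 35, 41, 42)  // struct: MUL busy until I6 writes@33
I8 -> (43, 44, 50, 51)  // struct: MUL busy until I7 writes@42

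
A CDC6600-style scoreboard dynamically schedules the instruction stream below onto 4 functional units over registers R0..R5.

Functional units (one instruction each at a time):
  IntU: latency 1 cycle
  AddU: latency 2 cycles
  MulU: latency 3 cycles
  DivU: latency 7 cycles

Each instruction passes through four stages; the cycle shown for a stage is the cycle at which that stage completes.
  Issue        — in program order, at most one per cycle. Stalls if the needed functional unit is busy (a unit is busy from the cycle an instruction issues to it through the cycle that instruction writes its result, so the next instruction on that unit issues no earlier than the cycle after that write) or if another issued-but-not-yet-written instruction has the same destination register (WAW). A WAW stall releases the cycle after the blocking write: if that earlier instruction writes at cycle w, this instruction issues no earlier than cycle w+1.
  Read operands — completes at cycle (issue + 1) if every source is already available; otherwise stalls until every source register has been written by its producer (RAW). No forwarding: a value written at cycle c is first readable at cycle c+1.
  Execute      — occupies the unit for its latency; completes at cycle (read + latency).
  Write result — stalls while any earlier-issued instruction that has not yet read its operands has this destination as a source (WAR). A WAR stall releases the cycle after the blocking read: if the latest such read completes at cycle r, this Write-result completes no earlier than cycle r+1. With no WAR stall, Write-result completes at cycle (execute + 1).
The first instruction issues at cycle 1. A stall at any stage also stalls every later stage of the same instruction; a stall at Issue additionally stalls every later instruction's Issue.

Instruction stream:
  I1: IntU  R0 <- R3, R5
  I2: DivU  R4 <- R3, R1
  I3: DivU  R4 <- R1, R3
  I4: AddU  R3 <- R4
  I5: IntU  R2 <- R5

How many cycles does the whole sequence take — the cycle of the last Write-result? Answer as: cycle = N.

cycle = 25

I1  is:1  ro:2  ex:3  wr:4
I2  is:2  ro:3  ex:10  wr:11
I3  is:12  ro:13  ex:20  wr:21  — struct: DivU busy until I2 writes@11
I4  is:13  ro:22  ex:24  wr:25  — RAW R4: wait I3 write@21
I5  is:14  ro:15  ex:16  wr:17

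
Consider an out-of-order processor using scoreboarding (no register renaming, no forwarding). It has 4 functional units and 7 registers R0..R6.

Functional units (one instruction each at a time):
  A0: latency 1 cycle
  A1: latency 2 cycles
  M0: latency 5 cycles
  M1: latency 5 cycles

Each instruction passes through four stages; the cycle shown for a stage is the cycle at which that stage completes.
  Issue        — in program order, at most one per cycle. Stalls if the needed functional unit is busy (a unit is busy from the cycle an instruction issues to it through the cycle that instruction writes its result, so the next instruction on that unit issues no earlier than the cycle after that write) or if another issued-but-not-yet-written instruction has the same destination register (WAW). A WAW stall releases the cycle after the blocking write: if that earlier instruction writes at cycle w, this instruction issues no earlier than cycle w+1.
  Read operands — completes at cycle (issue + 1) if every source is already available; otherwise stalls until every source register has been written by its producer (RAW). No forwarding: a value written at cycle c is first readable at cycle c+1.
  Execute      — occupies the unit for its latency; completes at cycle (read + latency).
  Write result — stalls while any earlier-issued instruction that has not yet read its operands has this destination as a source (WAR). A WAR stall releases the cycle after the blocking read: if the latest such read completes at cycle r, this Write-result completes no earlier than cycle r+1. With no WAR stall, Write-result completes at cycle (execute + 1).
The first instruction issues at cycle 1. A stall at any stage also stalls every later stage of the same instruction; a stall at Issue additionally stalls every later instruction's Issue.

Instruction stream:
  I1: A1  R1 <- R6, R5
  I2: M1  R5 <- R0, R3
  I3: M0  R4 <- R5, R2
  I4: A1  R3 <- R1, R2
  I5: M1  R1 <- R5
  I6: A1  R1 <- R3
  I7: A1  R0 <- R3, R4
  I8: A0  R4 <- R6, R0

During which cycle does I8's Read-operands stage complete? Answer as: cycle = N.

cycle = 28

I1: IS=1 RO=2 EX=4 WR=5
I2: IS=2 RO=3 EX=8 WR=9
I3: IS=3 RO=10 EX=15 WR=16  [RAW R5: wait I2 write@9]
I4: IS=6 RO=7 EX=9 WR=10  [struct: A1 busy until I1 writes@5]
I5: IS=10 RO=11 EX=16 WR=17  [struct: M1 busy until I2 writes@9]
I6: IS=18 RO=19 EX=21 WR=22  [WAW R1: wait I5 write@17]
I7: IS=23 RO=24 EX=26 WR=27  [struct: A1 busy until I6 writes@22]
I8: IS=24 RO=28 EX=29 WR=30  [RAW R0: wait I7 write@27]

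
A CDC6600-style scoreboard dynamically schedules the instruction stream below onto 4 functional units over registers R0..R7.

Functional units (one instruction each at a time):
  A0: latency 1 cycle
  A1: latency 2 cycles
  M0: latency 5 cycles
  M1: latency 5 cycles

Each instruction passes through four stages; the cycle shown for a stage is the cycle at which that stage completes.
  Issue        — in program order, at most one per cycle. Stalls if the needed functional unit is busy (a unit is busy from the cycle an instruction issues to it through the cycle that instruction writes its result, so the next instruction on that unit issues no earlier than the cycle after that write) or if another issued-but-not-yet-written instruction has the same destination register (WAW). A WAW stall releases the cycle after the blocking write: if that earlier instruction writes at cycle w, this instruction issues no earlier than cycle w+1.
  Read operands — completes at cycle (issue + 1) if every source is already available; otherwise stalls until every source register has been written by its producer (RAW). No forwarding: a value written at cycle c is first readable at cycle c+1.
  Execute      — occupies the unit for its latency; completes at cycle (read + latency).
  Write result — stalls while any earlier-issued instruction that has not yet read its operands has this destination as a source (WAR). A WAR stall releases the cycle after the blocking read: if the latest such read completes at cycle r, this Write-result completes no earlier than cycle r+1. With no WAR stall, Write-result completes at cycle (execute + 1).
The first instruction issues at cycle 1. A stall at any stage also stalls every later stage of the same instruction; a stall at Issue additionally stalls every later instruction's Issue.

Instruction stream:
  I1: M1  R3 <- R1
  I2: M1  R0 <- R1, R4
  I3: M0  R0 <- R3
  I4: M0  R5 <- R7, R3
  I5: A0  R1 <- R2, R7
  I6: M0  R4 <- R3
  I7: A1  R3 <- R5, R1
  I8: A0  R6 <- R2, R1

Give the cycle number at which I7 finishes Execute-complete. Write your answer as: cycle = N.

cycle = 37

t=1  issue I1 (M1)
t=2  I1 read-ops
t=7  I1 finished on M1
t=8  I1→R3
t=9  issue I2 (M1)
t=10  I2 read-ops
t=15  I2 finished on M1
t=16  I2→R0
t=17  issue I3 (M0)
t=18  I3 read-ops
t=23  I3 finished on M0
t=24  I3→R0
t=25  issue I4 (M0)
t=26  I4 read-ops | issue I5 (A0)
t=27  I5 read-ops
t=28  I5 finished on A0
t=29  I5→R1
t=31  I4 finished on M0
t=32  I4→R5
t=33  issue I6 (M0)
t=34  I6 read-ops | issue I7 (A1)
t=35  I7 read-ops | issue I8 (A0)
t=36  I8 read-ops
t=37  I7 finished on A1 | I8 finished on A0
t=38  I7→R3 | I8→R6
t=39  I6 finished on M0
t=40  I6→R4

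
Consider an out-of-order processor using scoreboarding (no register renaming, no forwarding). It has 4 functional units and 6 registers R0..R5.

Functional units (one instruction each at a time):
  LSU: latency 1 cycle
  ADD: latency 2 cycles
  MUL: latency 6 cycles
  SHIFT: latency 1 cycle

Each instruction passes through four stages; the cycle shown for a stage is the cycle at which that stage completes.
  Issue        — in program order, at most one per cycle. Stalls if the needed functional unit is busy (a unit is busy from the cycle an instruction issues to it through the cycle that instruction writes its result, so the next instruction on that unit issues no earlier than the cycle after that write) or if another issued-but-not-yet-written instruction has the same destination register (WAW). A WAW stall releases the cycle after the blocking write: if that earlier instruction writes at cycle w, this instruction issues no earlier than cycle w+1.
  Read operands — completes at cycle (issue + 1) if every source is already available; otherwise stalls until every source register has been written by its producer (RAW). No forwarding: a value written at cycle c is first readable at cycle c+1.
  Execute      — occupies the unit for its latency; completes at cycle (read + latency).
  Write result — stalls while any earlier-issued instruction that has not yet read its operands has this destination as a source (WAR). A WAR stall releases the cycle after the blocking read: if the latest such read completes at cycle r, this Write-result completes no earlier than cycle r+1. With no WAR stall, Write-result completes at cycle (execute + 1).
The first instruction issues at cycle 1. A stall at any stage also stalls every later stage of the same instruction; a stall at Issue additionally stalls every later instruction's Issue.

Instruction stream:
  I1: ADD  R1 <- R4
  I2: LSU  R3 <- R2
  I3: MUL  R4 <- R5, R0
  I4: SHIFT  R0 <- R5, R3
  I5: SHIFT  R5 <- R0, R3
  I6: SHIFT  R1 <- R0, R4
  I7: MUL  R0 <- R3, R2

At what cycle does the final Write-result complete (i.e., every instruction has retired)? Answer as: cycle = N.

cycle = 22

[1] I1→ADD
[2] I1 RO · I2→LSU
[3] I2 RO · I3→MUL
[4] I1 EX · I2 EX · I3 RO · I4→SHIFT
[5] I1 WR R1 · I2 WR R3
[6] I4 RO
[7] I4 EX
[8] I4 WR R0
[9] I5→SHIFT
[10] I3 EX · I5 RO
[11] I3 WR R4 · I5 EX
[12] I5 WR R5
[13] I6→SHIFT
[14] I6 RO · I7→MUL
[15] I6 EX · I7 RO
[16] I6 WR R1
[21] I7 EX
[22] I7 WR R0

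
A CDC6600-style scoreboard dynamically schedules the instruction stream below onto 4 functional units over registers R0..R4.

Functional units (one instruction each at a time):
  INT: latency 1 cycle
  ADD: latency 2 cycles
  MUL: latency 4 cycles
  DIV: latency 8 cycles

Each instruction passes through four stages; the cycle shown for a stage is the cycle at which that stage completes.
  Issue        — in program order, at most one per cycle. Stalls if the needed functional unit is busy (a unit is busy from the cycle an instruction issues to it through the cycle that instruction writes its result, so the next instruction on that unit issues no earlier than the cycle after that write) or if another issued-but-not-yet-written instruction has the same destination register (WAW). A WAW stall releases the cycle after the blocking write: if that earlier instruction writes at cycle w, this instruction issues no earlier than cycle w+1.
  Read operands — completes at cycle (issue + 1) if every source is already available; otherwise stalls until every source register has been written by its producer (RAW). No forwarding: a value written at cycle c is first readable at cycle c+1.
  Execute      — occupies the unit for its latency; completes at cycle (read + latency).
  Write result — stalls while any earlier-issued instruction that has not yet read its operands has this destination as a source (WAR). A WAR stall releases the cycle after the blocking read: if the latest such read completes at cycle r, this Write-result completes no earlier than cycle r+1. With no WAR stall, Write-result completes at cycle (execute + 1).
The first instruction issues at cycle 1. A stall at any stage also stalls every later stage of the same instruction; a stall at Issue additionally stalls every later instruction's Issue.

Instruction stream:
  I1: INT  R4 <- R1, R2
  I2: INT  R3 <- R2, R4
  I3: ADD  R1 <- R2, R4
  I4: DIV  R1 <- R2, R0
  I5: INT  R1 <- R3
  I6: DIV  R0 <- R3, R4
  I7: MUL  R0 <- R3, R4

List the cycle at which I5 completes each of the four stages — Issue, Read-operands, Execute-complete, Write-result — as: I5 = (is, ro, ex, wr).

[I1] 1/2/3/4
[I2] 5/6/7/8  (struct: INT busy until I1 writes@4)
[I3] 6/7/9/10
[I4] 11/12/20/21  (WAW R1: wait I3 write@10)
[I5] 22/23/24/25  (WAW R1: wait I4 write@21)
[I6] 23/24/32/33
[I7] 34/35/39/40  (WAW R0: wait I6 write@33)

I5 = (22, 23, 24, 25)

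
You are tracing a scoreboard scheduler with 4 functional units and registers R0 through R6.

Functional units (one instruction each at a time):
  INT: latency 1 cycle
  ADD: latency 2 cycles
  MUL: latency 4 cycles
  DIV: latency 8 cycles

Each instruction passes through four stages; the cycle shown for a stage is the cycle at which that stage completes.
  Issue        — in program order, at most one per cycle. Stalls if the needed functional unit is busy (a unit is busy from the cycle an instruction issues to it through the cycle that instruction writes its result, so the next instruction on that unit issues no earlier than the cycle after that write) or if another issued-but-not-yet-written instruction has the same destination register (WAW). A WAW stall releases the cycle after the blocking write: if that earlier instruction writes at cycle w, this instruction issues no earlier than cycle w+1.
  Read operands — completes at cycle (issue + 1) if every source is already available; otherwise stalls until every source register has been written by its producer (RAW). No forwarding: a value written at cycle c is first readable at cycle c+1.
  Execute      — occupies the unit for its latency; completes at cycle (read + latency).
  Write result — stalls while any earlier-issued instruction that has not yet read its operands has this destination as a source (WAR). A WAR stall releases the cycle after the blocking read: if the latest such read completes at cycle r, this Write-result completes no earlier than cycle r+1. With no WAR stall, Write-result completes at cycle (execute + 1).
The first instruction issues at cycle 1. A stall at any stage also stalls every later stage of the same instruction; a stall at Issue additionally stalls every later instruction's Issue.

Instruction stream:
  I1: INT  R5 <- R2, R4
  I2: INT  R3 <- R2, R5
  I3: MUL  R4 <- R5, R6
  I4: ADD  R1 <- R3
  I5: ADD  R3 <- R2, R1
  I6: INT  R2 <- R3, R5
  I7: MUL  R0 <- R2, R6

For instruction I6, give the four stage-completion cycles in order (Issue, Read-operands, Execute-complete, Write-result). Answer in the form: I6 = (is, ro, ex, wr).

  I1 | 1 | 2 | 3 | 4
  I2 | 5 | 6 | 7 | 8   struct: INT busy until I1 writes@4
  I3 | 6 | 7 | 11 | 12
  I4 | 7 | 9 | 11 | 12   RAW R3: wait I2 write@8
  I5 | 13 | 14 | 16 | 17   struct: ADD busy until I4 writes@12
  I6 | 14 | 18 | 19 | 20   RAW R3: wait I5 write@17
  I7 | 15 | 21 | 25 | 26   RAW R2: wait I6 write@20

I6 = (14, 18, 19, 20)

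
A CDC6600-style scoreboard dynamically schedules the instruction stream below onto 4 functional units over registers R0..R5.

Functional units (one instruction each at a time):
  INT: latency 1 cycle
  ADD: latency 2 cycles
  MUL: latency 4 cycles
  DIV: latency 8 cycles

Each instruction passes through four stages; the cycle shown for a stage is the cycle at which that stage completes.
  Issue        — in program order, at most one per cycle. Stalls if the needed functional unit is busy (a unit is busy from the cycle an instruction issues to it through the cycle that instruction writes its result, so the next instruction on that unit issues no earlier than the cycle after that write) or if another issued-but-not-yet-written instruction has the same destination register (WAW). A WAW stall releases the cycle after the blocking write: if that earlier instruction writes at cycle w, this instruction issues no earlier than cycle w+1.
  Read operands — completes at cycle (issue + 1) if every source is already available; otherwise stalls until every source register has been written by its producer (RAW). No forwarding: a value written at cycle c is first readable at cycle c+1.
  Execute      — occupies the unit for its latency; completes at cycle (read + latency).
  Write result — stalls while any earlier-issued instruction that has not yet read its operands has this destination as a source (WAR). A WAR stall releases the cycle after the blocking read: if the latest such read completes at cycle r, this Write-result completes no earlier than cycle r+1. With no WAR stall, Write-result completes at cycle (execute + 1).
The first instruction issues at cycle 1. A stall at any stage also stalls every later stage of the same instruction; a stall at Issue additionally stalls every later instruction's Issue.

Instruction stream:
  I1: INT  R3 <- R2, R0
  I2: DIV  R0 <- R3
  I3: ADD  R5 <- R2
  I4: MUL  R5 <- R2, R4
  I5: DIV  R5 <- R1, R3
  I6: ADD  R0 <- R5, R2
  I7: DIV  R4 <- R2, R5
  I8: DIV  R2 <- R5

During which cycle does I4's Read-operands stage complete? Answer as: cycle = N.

c1: I1→INT
c2: I1 RO; I2→DIV
c3: I1 EX; I3→ADD
c4: I1 WR R3; I3 RO
c5: I2 RO
c6: I3 EX
c7: I3 WR R5
c8: I4→MUL
c9: I4 RO
c13: I2 EX; I4 EX
c14: I2 WR R0; I4 WR R5
c15: I5→DIV
c16: I5 RO; I6→ADD
c24: I5 EX
c25: I5 WR R5
c26: I6 RO; I7→DIV
c27: I7 RO
c28: I6 EX
c29: I6 WR R0
c35: I7 EX
c36: I7 WR R4
c37: I8→DIV
c38: I8 RO
c46: I8 EX
c47: I8 WR R2

cycle = 9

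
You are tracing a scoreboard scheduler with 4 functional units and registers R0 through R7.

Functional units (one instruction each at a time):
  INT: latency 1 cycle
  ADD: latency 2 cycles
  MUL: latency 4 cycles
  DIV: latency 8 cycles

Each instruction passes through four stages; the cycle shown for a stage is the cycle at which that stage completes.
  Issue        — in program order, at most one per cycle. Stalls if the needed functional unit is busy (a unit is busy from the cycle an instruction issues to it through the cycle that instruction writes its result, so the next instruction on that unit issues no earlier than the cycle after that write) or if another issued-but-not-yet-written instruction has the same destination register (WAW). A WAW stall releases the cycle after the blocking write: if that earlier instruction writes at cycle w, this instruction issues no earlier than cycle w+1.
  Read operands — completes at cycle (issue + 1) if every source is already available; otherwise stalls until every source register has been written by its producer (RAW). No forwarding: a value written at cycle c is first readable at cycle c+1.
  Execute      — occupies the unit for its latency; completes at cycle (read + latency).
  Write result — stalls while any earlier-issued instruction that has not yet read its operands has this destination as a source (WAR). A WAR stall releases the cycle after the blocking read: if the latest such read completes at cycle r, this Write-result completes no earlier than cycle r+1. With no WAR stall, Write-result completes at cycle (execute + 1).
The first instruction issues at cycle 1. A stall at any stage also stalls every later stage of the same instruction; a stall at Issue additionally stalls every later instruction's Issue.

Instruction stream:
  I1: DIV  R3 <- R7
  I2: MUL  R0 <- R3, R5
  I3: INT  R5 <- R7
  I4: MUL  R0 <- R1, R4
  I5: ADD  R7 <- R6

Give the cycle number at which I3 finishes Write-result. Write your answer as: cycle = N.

cycle 1: I1 issues→DIV
cycle 2: I1 reads · I2 issues→MUL
cycle 3: I3 issues→INT
cycle 4: I3 reads
cycle 5: I3 exec-done
cycle 10: I1 exec-done
cycle 11: I1 writes R3
cycle 12: I2 reads
cycle 13: I3 writes R5
cycle 16: I2 exec-done
cycle 17: I2 writes R0
cycle 18: I4 issues→MUL
cycle 19: I4 reads · I5 issues→ADD
cycle 20: I5 reads
cycle 22: I5 exec-done
cycle 23: I4 exec-done · I5 writes R7
cycle 24: I4 writes R0

cycle = 13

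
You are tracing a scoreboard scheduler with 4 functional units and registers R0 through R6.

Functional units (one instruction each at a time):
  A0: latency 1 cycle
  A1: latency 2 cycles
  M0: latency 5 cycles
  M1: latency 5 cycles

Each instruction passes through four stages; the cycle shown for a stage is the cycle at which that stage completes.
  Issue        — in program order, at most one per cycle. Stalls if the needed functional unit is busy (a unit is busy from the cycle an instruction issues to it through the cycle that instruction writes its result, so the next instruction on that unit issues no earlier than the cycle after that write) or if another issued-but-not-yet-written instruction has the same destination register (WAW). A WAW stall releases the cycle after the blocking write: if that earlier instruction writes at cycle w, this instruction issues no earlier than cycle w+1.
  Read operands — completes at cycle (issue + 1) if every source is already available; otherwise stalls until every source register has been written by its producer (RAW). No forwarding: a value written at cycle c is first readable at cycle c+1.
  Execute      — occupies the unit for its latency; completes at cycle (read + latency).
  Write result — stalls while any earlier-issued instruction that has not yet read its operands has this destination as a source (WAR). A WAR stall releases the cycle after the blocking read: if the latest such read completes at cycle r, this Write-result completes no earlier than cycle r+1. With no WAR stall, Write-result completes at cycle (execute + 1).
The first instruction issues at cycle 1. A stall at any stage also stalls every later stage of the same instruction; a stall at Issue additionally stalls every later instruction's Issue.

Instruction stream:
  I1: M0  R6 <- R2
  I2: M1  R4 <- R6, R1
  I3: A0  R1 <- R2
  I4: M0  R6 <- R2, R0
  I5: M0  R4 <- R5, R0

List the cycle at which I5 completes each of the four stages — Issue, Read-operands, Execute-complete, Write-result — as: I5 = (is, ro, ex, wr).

I1 -> (1, 2, 7, 8)
I2 -> (2, 9, 14, 15)  // RAW R6: wait I1 write@8
I3 -> (3, 4, 5, 10)  // WAR R1: wait I2 read@9
I4 -> (9, 10, 15, 16)  // struct: M0 busy until I1 writes@8
I5 -> (17, 18, 23, 24)  // struct: M0 busy until I4 writes@16

I5 = (17, 18, 23, 24)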